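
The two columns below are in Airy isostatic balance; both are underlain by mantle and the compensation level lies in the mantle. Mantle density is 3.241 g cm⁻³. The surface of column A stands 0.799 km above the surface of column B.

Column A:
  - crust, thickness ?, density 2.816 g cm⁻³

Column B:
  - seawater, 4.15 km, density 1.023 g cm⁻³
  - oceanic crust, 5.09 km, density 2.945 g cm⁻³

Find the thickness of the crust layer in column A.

Take the compensation level at the base of the deeper column (depth z_c below the surface of column A) and equate Σ ρ_i t_i down to z_c; mantle fills any gap and the z_c terms cancel.
Column A: x×2.816 + (z_c − 0 − x)×3.241
Column B: 0.799×0 + 4.15×1.023 + 5.09×2.945 + (z_c − 0.799 − 9.24)×3.241
The z_c×3.241 term appears on both sides and cancels. Collect the known terms of each column as K = Σ(ρt)_known − 3.241 × (depth of known layers): K_A = 0 − 3.241×0 = 0; K_B = 19.2355 − 3.241×(0.799 + 9.24) = −13.300899.
Balance: K_A − x×(3.241 − 2.816) = K_B, so x = (K_A − K_B)/(3.241 − 2.816) = 13.3009/0.425 = 31.3 km.

31.3 km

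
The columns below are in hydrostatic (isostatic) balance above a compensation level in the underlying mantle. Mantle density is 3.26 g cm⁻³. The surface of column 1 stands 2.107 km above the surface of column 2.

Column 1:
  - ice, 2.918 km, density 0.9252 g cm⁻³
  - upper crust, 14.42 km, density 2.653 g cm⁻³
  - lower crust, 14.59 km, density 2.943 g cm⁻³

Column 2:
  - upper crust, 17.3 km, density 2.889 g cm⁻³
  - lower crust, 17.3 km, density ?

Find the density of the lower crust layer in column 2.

Take the compensation level at the base of the deeper column (depth z_c below the surface of column 1) and equate Σ ρ_i t_i down to z_c; mantle fills any gap and the z_c terms cancel.
Column 1: 2.918×0.9252 + 14.42×2.653 + 14.59×2.943 + (z_c − 31.928)×3.26
Column 2: 2.107×0 + 17.3×2.889 + 17.3×ρ + (z_c − 2.107 − 34.6)×3.26
The z_c×3.26 term appears on both sides and cancels. Collect the known terms of each column as K = Σ(ρt)_known − 3.26 × (depth of known layers): K_1 = 83.8943636 − 3.26×31.928 = −20.1909164; K_2 = 49.9797 − 3.26×(2.107 + 34.6) = −69.68512.
Balance: K_1 = K_2 + 17.3×ρ, so ρ = (K_1 − K_2)/17.3 = 49.4942/17.3 = 2.86 g cm⁻³.

2.86 g cm⁻³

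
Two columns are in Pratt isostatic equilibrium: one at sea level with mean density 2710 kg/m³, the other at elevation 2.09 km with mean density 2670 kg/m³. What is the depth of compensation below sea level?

140 km

ρ_ref D = ρ (D + h) → D (ρ_ref − ρ) = ρ h.
D = ρ h/(ρ_ref − ρ) = 2670 × 2.09 km/(2710 − 2670) = 140 km.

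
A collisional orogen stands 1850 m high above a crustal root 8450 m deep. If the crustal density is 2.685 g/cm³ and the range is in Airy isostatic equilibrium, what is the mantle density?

Airy balance: ρ_c h = (ρ_m − ρ_c) r → ρ_m = ρ_c (1 + h/r).
ρ_m = 2.685 × (1 + 1850 m/8450 m) = 3.27 g/cm³.

3.27 g/cm³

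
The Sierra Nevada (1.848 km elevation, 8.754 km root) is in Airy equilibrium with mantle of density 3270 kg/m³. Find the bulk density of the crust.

ρ_c h = (ρ_m − ρ_c) r → ρ_c (h + r) = ρ_m r → ρ_c = ρ_m r / (h + r).
ρ_c = 3270 × 8.754 km / (1.848 km + 8.754 km) = 2700 kg/m³.

2700 kg/m³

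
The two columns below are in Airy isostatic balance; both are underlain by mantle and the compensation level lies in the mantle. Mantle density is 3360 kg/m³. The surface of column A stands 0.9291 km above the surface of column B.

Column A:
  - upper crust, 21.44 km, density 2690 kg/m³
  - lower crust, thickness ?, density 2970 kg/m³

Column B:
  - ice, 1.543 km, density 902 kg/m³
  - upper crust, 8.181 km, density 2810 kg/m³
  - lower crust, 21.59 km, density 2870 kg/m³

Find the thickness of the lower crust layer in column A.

19.6 km

Take the compensation level at the base of the deeper column (depth z_c below the surface of column A) and equate Σ ρ_i t_i down to z_c; mantle fills any gap and the z_c terms cancel.
Column A: 21.44×2690 + x×2970 + (z_c − 21.44 − x)×3360
Column B: 0.9291×0 + 1.543×902 + 8.181×2810 + 21.59×2870 + (z_c − 0.9291 − 31.314)×3360
The z_c×3360 term appears on both sides and cancels. Collect the known terms of each column as K = Σ(ρt)_known − 3360 × (depth of known layers): K_A = 57673.6 − 3360×21.44 = −14364.8; K_B = 86343.696 − 3360×(0.9291 + 31.314) = −21993.12.
Balance: K_A − x×(3360 − 2970) = K_B, so x = (K_A − K_B)/(3360 − 2970) = 7628.32/390 = 19.6 km.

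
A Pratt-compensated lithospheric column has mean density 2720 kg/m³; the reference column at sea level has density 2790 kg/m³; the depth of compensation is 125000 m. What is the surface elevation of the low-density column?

3220 m

ρ_ref D = ρ (D + h) → h = D (ρ_ref − ρ)/ρ.
h = 125000 m × (2790 − 2720)/2720 = 3220 m.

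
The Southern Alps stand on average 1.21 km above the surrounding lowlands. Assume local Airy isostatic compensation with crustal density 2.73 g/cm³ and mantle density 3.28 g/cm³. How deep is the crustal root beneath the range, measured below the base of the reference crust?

By Archimedes' principle applied to the lithosphere: the weight of the topography is balanced by the buoyancy of the root, ρ_c h = (ρ_m − ρ_c) r.
r = h · ρ_c / (ρ_m − ρ_c) = 1.21 km × 2.73 / (3.28 − 2.73) = 6.01 km.

6.01 km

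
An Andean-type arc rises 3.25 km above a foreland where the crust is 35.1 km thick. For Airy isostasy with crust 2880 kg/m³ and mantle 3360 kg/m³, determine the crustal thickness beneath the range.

Root depth r = h ρ_c / (ρ_m − ρ_c) = 3.25 km × 2880 / 480 = 19.5 km.
Total thickness = T + h + r = 35.1 km + 3.25 km + 19.5 km = 57.9 km.

57.9 km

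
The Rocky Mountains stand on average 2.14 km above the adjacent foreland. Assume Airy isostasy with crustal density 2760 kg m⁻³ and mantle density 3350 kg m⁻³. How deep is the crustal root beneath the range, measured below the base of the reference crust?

10 km

Balancing pressure at the compensation depth: the weight of the topography is balanced by the buoyancy of the root, ρ_c h = (ρ_m − ρ_c) r.
r = h · ρ_c / (ρ_m − ρ_c) = 2.14 km × 2760 / (3350 − 2760) = 10 km.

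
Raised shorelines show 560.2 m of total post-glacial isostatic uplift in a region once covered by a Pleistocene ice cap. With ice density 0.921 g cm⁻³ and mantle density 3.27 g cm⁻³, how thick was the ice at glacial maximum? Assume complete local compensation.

u = t ρ_ice/ρ_m → t = u ρ_m/ρ_ice = 560.2 m × 3.27/0.921 = 1990 m.

1990 m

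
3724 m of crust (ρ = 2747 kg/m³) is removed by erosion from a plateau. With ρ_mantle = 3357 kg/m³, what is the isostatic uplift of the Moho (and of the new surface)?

3050 m

Unloading: uplift u = e ρ_c/ρ_m = 3724 m × 2747/3357 = 3050 m.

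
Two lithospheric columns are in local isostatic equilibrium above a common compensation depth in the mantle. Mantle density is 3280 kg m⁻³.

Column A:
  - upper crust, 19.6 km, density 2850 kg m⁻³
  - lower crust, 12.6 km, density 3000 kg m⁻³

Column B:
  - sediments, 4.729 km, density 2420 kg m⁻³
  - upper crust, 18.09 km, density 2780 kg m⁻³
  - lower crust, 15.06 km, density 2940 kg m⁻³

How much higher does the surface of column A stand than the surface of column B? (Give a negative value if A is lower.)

−1.91 km

For any compensation level in the mantle, the mantle terms cancel and isostasy reduces to e = (Σt_A − Σt_B) − (Σ(ρt)_A − Σ(ρt)_B) / ρ_m.
Σt_A = 32.2 km; Σt_B = 37.879 km; Σ(ρt)_A = 93660; Σ(ρt)_B = 106010.78 (in km·kg m⁻³).
e = (32.2 − 37.879) − (93660 − 106010.78) / 3280 = −1.91 km.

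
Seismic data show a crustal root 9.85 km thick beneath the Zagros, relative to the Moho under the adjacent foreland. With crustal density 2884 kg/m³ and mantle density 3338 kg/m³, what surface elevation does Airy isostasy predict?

In Airy isostatic equilibrium: ρ_c h = (ρ_m − ρ_c) r.
h = r (ρ_m − ρ_c) / ρ_c = 9.85 km × (3338 − 2884) / 2884 = 1.55 km.

1.55 km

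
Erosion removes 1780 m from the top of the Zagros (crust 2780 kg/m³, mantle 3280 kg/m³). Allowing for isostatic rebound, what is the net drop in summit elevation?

271 m

Rebound u = e ρ_c/ρ_m = 1780 m × 2780/3280 = 1509 m.
Net surface drop = e − u = 1780 m − 1509 m = e (ρ_m − ρ_c)/ρ_m = 271 m.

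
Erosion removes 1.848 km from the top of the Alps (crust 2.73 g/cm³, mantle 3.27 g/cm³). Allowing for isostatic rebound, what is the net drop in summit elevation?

Rebound u = e ρ_c/ρ_m = 1.848 km × 2.73/3.27 = 1.543 km.
Net surface drop = e − u = 1.848 km − 1.543 km = e (ρ_m − ρ_c)/ρ_m = 0.305 km.

0.305 km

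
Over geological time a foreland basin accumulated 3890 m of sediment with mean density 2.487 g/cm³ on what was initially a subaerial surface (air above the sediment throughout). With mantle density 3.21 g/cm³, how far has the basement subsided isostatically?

Subaerial load: s = t ρ_sed / ρ_m = 3890 m × 2.487/3.21 = 3010 m.

3010 m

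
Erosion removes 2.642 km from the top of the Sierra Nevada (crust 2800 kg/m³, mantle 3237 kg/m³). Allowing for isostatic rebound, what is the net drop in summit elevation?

Rebound u = e ρ_c/ρ_m = 2.642 km × 2800/3237 = 2.285 km.
Net surface drop = e − u = 2.642 km − 2.285 km = e (ρ_m − ρ_c)/ρ_m = 0.357 km.

0.357 km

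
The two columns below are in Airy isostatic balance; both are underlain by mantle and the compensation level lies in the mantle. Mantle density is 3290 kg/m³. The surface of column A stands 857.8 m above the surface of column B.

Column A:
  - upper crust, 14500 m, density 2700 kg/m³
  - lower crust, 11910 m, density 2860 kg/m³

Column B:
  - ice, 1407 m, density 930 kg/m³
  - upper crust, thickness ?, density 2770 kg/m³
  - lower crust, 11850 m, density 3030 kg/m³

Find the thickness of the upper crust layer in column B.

Take the compensation level at the base of the deeper column (depth z_c below the surface of column A) and equate Σ ρ_i t_i down to z_c; mantle fills any gap and the z_c terms cancel.
Column A: 14500×2700 + 11910×2860 + (z_c − 26410)×3290
Column B: 857.8×0 + 1407×930 + x×2770 + 11850×3030 + (z_c − 857.8 − 13257 − x)×3290
The z_c×3290 term appears on both sides and cancels. Collect the known terms of each column as K = Σ(ρt)_known − 3290 × (depth of known layers): K_A = 73212600 − 3290×26410 = −13676300; K_B = 37214010 − 3290×(857.8 + 13257) = −9223682.
Balance: K_A = K_B − x×(3290 − 2770), so x = (K_B − K_A)/(3290 − 2770) = 4452620/520 = 8560 m.

8560 m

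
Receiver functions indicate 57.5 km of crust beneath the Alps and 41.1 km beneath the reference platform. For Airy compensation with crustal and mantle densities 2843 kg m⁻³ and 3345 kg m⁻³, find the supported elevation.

2.46 km

Excess crust Δ = 57.5 km − 41.1 km = 16.4 km, split between elevation h and root r with h + r = Δ.
Airy balance ρ_c h = (ρ_m − ρ_c) r gives r = h ρ_c/(ρ_m − ρ_c), so h (1 + ρ_c/(ρ_m − ρ_c)) = Δ, i.e. h = Δ (ρ_m − ρ_c)/ρ_m.
h = 16.4 km × 502/3345 = 2.46 km.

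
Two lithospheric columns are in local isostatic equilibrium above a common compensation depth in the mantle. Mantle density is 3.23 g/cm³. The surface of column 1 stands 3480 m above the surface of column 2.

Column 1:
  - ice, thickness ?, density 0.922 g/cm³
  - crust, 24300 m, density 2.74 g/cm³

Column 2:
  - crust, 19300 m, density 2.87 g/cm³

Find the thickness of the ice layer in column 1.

2720 m

Take the compensation level at the base of the deeper column (depth z_c below the surface of column 1) and equate Σ ρ_i t_i down to z_c; mantle fills any gap and the z_c terms cancel.
Column 1: x×0.922 + 24300×2.74 + (z_c − 24300 − x)×3.23
Column 2: 3480×0 + 19300×2.87 + (z_c − 3480 − 19300)×3.23
The z_c×3.23 term appears on both sides and cancels. Collect the known terms of each column as K = Σ(ρt)_known − 3.23 × (depth of known layers): K_1 = 66582 − 3.23×24300 = −11907; K_2 = 55391 − 3.23×(3480 + 19300) = −18188.4.
Balance: K_1 − x×(3.23 − 0.922) = K_2, so x = (K_1 − K_2)/(3.23 − 0.922) = 6281.4/2.308 = 2720 m.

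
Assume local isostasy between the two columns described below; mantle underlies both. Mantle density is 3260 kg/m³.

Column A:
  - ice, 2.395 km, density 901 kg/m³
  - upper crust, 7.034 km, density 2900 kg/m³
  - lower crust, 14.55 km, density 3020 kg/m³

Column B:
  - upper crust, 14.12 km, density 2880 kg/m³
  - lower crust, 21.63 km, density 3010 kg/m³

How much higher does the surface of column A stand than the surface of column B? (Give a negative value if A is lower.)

For any compensation level in the mantle, the mantle terms cancel and isostasy reduces to e = (Σt_A − Σt_B) − (Σ(ρt)_A − Σ(ρt)_B) / ρ_m.
Σt_A = 23.979 km; Σt_B = 35.75 km; Σ(ρt)_A = 66497.495; Σ(ρt)_B = 105771.9 (in km·kg/m³).
e = (23.979 − 35.75) − (66497.495 − 105771.9) / 3260 = 0.276 km.

0.276 km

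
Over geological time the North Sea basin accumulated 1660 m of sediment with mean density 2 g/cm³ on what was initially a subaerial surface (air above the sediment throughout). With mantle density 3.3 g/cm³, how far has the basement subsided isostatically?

1010 m

Subaerial load: s = t ρ_sed / ρ_m = 1660 m × 2/3.3 = 1010 m.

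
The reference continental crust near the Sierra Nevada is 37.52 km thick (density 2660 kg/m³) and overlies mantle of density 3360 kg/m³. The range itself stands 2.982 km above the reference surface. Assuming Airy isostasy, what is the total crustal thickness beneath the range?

51.8 km

Root depth r = h ρ_c / (ρ_m − ρ_c) = 2.982 km × 2660 / 700 = 11.33 km.
Total thickness = T + h + r = 37.52 km + 2.982 km + 11.33 km = 51.8 km.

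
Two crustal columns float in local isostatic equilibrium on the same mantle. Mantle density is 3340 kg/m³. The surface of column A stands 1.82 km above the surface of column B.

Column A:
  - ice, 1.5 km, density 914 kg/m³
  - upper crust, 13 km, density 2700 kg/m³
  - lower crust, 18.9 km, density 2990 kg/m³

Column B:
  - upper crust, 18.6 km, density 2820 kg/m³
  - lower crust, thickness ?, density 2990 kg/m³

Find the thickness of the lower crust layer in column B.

Take the compensation level at the base of the deeper column (depth z_c below the surface of column A) and equate Σ ρ_i t_i down to z_c; mantle fills any gap and the z_c terms cancel.
Column A: 1.5×914 + 13×2700 + 18.9×2990 + (z_c − 33.4)×3340
Column B: 1.82×0 + 18.6×2820 + x×2990 + (z_c − 1.82 − 18.6 − x)×3340
The z_c×3340 term appears on both sides and cancels. Collect the known terms of each column as K = Σ(ρt)_known − 3340 × (depth of known layers): K_A = 92982 − 3340×33.4 = −18574; K_B = 52452 − 3340×(1.82 + 18.6) = −15750.8.
Balance: K_A = K_B − x×(3340 − 2990), so x = (K_B − K_A)/(3340 − 2990) = 2823.2/350 = 8.07 km.

8.07 km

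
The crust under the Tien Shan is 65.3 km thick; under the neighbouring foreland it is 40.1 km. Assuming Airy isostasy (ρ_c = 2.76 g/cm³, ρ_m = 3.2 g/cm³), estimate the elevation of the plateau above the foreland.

3.46 km

Excess crust Δ = 65.3 km − 40.1 km = 25.2 km, split between elevation h and root r with h + r = Δ.
Airy balance ρ_c h = (ρ_m − ρ_c) r gives r = h ρ_c/(ρ_m − ρ_c), so h (1 + ρ_c/(ρ_m − ρ_c)) = Δ, i.e. h = Δ (ρ_m − ρ_c)/ρ_m.
h = 25.2 km × 0.44/3.2 = 3.46 km.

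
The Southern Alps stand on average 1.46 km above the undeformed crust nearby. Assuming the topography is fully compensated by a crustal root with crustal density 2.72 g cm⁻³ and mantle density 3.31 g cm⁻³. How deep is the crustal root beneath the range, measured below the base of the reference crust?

Isostatic balance requires: the weight of the topography is balanced by the buoyancy of the root, ρ_c h = (ρ_m − ρ_c) r.
r = h · ρ_c / (ρ_m − ρ_c) = 1.46 km × 2.72 / (3.31 − 2.72) = 6.73 km.

6.73 km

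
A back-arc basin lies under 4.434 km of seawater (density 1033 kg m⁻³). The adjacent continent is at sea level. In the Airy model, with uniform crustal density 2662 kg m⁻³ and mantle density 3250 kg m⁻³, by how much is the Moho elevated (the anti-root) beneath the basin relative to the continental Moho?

By Archimedes' principle applied to the lithosphere: replacing crust with seawater at the top is compensated by replacing crust with mantle at the base: d (ρ_c − ρ_w) = a (ρ_m − ρ_c).
a = d (ρ_c − ρ_w)/(ρ_m − ρ_c) = 4.434 km × 1629/588 = 12.3 km.

12.3 km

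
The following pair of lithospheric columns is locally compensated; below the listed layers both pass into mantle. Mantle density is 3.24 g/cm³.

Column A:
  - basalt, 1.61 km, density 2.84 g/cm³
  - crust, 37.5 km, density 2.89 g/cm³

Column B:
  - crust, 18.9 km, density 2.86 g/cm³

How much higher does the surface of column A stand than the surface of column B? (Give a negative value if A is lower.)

For any compensation level in the mantle, the mantle terms cancel and isostasy reduces to e = (Σt_A − Σt_B) − (Σ(ρt)_A − Σ(ρt)_B) / ρ_m.
Σt_A = 39.11 km; Σt_B = 18.9 km; Σ(ρt)_A = 112.9474; Σ(ρt)_B = 54.054 (in km·g/cm³).
e = (39.11 − 18.9) − (112.9474 − 54.054) / 3.24 = 2.03 km.

2.03 km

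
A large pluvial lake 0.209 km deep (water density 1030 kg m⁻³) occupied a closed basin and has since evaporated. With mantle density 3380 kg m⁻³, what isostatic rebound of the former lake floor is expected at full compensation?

0.0637 km

u = d ρ_w/ρ_m = 0.209 km × 1030/3380 = 0.0637 km.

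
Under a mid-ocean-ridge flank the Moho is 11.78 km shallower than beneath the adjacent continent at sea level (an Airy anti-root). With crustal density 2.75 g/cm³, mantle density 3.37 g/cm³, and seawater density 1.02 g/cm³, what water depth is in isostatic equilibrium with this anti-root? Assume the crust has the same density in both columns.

4.22 km

Replacing a thickness d of crust by seawater at the top must be balanced by replacing crust with mantle at the base: d (ρ_c − ρ_w) = a (ρ_m − ρ_c).
d = a (ρ_m − ρ_c)/(ρ_c − ρ_w) = 11.78 km × 0.62/1.73 = 4.22 km.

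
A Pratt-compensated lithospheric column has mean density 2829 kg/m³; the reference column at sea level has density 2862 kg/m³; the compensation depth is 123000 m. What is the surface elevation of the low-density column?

1430 m

ρ_ref D = ρ (D + h) → h = D (ρ_ref − ρ)/ρ.
h = 123000 m × (2862 − 2829)/2829 = 1430 m.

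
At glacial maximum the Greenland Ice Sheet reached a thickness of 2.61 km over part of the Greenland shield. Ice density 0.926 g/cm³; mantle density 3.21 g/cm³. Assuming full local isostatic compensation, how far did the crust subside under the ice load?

Equating mass per unit area of the two columns: the ice load ρ_ice t is balanced by mantle displaced below, ρ_m s.
s = t ρ_ice / ρ_m = 2.61 km × 0.926/3.21 = 0.753 km.

0.753 km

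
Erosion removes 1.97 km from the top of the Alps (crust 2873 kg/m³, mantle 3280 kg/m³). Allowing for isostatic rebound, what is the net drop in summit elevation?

0.244 km

Rebound u = e ρ_c/ρ_m = 1.97 km × 2873/3280 = 1.726 km.
Net surface drop = e − u = 1.97 km − 1.726 km = e (ρ_m − ρ_c)/ρ_m = 0.244 km.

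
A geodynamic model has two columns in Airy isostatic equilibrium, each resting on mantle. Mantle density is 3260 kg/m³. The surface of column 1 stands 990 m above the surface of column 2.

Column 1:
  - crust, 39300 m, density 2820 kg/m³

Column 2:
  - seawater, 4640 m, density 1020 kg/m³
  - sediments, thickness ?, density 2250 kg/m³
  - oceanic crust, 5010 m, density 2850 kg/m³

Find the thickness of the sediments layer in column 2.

1600 m

Take the compensation level at the base of the deeper column (depth z_c below the surface of column 1) and equate Σ ρ_i t_i down to z_c; mantle fills any gap and the z_c terms cancel.
Column 1: 39300×2820 + (z_c − 39300)×3260
Column 2: 990×0 + 4640×1020 + x×2250 + 5010×2850 + (z_c − 990 − 9650 − x)×3260
The z_c×3260 term appears on both sides and cancels. Collect the known terms of each column as K = Σ(ρt)_known − 3260 × (depth of known layers): K_1 = 110826000 − 3260×39300 = −17292000; K_2 = 19011300 − 3260×(990 + 9650) = −15675100.
Balance: K_1 = K_2 − x×(3260 − 2250), so x = (K_2 − K_1)/(3260 − 2250) = 1616900/1010 = 1600 m.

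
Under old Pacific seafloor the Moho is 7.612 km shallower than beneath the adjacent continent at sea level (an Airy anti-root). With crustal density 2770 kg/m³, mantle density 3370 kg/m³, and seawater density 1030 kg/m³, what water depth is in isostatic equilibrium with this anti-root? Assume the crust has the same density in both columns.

Replacing a thickness d of crust by seawater at the top must be balanced by replacing crust with mantle at the base: d (ρ_c − ρ_w) = a (ρ_m − ρ_c).
d = a (ρ_m − ρ_c)/(ρ_c − ρ_w) = 7.612 km × 600/1740 = 2.62 km.

2.62 km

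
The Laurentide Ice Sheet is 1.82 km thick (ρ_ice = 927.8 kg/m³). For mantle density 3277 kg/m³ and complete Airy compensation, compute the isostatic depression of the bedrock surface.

0.515 km

By Archimedes' principle applied to the lithosphere: the ice load ρ_ice t is balanced by mantle displaced below, ρ_m s.
s = t ρ_ice / ρ_m = 1.82 km × 927.8/3277 = 0.515 km.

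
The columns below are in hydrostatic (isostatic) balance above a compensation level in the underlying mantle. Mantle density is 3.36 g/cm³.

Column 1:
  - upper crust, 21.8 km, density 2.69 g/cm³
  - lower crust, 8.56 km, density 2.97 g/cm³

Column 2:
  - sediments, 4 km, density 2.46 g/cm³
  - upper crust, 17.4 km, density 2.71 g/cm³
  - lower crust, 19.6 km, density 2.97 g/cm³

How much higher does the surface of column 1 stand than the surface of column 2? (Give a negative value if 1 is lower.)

For any compensation level in the mantle, the mantle terms cancel and isostasy reduces to e = (Σt_1 − Σt_2) − (Σ(ρt)_1 − Σ(ρt)_2) / ρ_m.
Σt_1 = 30.36 km; Σt_2 = 41 km; Σ(ρt)_1 = 84.0652; Σ(ρt)_2 = 115.206 (in km·g/cm³).
e = (30.36 − 41) − (84.0652 − 115.206) / 3.36 = −1.37 km.

−1.37 km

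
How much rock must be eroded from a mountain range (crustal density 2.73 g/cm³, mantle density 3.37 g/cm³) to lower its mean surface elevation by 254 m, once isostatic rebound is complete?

1340 m

Net drop Δ = e − u = e − e ρ_c/ρ_m = e (ρ_m − ρ_c)/ρ_m.
e = Δ ρ_m/(ρ_m − ρ_c) = 254 m × 3.37/0.64 = 1340 m.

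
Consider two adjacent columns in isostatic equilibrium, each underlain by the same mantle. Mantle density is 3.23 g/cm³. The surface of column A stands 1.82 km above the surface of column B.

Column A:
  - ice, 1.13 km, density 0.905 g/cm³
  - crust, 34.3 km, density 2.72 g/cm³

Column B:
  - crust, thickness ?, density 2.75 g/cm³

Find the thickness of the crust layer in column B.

Take the compensation level at the base of the deeper column (depth z_c below the surface of column A) and equate Σ ρ_i t_i down to z_c; mantle fills any gap and the z_c terms cancel.
Column A: 1.13×0.905 + 34.3×2.72 + (z_c − 35.43)×3.23
Column B: 1.82×0 + x×2.75 + (z_c − 1.82 − 0 − x)×3.23
The z_c×3.23 term appears on both sides and cancels. Collect the known terms of each column as K = Σ(ρt)_known − 3.23 × (depth of known layers): K_A = 94.31865 − 3.23×35.43 = −20.12025; K_B = 0 − 3.23×(1.82 + 0) = −5.8786.
Balance: K_A = K_B − x×(3.23 − 2.75), so x = (K_B − K_A)/(3.23 − 2.75) = 14.2416/0.48 = 29.7 km.

29.7 km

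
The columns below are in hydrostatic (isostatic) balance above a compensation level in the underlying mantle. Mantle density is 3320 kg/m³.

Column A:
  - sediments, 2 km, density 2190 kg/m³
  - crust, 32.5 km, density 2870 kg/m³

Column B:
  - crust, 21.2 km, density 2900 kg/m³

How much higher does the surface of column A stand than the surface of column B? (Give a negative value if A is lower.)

For any compensation level in the mantle, the mantle terms cancel and isostasy reduces to e = (Σt_A − Σt_B) − (Σ(ρt)_A − Σ(ρt)_B) / ρ_m.
Σt_A = 34.5 km; Σt_B = 21.2 km; Σ(ρt)_A = 97655; Σ(ρt)_B = 61480 (in km·kg/m³).
e = (34.5 − 21.2) − (97655 − 61480) / 3320 = 2.4 km.

2.4 km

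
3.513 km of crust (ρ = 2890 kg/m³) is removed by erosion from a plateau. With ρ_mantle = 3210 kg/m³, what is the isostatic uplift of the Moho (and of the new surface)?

Unloading: uplift u = e ρ_c/ρ_m = 3.513 km × 2890/3210 = 3.16 km.

3.16 km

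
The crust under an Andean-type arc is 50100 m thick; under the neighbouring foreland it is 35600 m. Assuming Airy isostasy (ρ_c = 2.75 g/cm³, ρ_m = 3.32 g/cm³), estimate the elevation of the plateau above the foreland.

2490 m

Excess crust Δ = 50100 m − 35600 m = 14500 m, split between elevation h and root r with h + r = Δ.
Airy balance ρ_c h = (ρ_m − ρ_c) r gives r = h ρ_c/(ρ_m − ρ_c), so h (1 + ρ_c/(ρ_m − ρ_c)) = Δ, i.e. h = Δ (ρ_m − ρ_c)/ρ_m.
h = 14500 m × 0.57/3.32 = 2490 m.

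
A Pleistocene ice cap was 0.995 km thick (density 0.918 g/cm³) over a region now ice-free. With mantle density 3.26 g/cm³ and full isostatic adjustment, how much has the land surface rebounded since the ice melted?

Removing the load lets mantle flow back in; uplift u satisfies ρ_ice t = ρ_m u.
u = t ρ_ice/ρ_m = 0.995 km × 0.918/3.26 = 0.28 km.

0.28 km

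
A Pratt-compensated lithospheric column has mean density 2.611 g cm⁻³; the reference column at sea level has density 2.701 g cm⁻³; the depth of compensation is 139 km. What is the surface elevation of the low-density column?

4.79 km

ρ_ref D = ρ (D + h) → h = D (ρ_ref − ρ)/ρ.
h = 139 km × (2.701 − 2.611)/2.611 = 4.79 km.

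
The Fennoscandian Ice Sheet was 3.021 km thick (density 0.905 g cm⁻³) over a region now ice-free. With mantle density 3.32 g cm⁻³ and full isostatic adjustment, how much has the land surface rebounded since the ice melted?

0.823 km

Removing the load lets mantle flow back in; uplift u satisfies ρ_ice t = ρ_m u.
u = t ρ_ice/ρ_m = 3.021 km × 0.905/3.32 = 0.823 km.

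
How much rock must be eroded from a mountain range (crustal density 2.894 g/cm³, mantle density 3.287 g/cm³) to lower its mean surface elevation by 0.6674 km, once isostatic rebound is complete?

5.58 km

Net drop Δ = e − u = e − e ρ_c/ρ_m = e (ρ_m − ρ_c)/ρ_m.
e = Δ ρ_m/(ρ_m − ρ_c) = 0.6674 km × 3.287/0.393 = 5.58 km.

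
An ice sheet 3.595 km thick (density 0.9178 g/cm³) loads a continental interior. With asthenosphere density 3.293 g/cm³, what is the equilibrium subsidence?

Equating mass per unit area of the two columns: the ice load ρ_ice t is balanced by mantle displaced below, ρ_m s.
s = t ρ_ice / ρ_m = 3.595 km × 0.9178/3.293 = 1 km.

1 km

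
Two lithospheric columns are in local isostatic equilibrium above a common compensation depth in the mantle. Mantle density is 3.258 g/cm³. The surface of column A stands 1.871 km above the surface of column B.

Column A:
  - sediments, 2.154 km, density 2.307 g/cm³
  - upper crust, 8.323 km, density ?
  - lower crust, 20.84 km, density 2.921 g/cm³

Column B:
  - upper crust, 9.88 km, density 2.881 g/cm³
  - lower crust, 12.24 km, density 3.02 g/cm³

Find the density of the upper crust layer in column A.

2.82 g/cm³

Take the compensation level at the base of the deeper column (depth z_c below the surface of column A) and equate Σ ρ_i t_i down to z_c; mantle fills any gap and the z_c terms cancel.
Column A: 2.154×2.307 + 8.323×ρ + 20.84×2.921 + (z_c − 31.317)×3.258
Column B: 1.871×0 + 9.88×2.881 + 12.24×3.02 + (z_c − 1.871 − 22.12)×3.258
The z_c×3.258 term appears on both sides and cancels. Collect the known terms of each column as K = Σ(ρt)_known − 3.258 × (depth of known layers): K_A = 65.842918 − 3.258×31.317 = −36.187868; K_B = 65.42908 − 3.258×(1.871 + 22.12) = −12.733598.
Balance: K_A + 8.323×ρ = K_B, so ρ = (K_B − K_A)/8.323 = 23.4543/8.323 = 2.82 g/cm³.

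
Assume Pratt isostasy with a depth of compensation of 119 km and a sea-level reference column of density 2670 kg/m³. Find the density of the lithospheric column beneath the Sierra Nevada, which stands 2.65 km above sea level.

2610 kg/m³

Pratt balance: ρ_ref D = ρ (D + h).
ρ = ρ_ref D/(D + h) = 2670 × 119 km/(119 km + 2.65 km) = 2610 kg/m³.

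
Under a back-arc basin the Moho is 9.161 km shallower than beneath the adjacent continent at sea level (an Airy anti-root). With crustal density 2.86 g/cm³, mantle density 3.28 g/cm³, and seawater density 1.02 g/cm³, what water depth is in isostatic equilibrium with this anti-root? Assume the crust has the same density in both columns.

2.09 km

Replacing a thickness d of crust by seawater at the top must be balanced by replacing crust with mantle at the base: d (ρ_c − ρ_w) = a (ρ_m − ρ_c).
d = a (ρ_m − ρ_c)/(ρ_c − ρ_w) = 9.161 km × 0.42/1.84 = 2.09 km.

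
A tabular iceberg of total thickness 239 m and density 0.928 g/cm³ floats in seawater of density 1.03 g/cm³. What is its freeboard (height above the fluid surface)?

23.7 m

Floating equilibrium: submerged depth d = t ρ_obj/ρ_fluid = 239 m × 0.928/1.03 = 215.3 m.
Freeboard = t − d = 239 m − 215.3 m = 23.7 m.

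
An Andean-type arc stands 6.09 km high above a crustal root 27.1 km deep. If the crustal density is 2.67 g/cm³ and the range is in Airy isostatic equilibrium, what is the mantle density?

3.27 g/cm³

Airy balance: ρ_c h = (ρ_m − ρ_c) r → ρ_m = ρ_c (1 + h/r).
ρ_m = 2.67 × (1 + 6.09 km/27.1 km) = 3.27 g/cm³.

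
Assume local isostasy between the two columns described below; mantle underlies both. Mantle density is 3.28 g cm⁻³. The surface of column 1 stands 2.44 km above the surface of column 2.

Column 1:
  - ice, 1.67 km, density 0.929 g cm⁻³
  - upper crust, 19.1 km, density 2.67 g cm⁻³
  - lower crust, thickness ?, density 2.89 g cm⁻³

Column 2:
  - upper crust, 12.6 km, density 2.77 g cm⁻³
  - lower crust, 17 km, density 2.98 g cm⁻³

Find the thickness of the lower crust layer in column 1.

Take the compensation level at the base of the deeper column (depth z_c below the surface of column 1) and equate Σ ρ_i t_i down to z_c; mantle fills any gap and the z_c terms cancel.
Column 1: 1.67×0.929 + 19.1×2.67 + x×2.89 + (z_c − 20.77 − x)×3.28
Column 2: 2.44×0 + 12.6×2.77 + 17×2.98 + (z_c − 2.44 − 29.6)×3.28
The z_c×3.28 term appears on both sides and cancels. Collect the known terms of each column as K = Σ(ρt)_known − 3.28 × (depth of known layers): K_1 = 52.54843 − 3.28×20.77 = −15.57717; K_2 = 85.562 − 3.28×(2.44 + 29.6) = −19.5292.
Balance: K_1 − x×(3.28 − 2.89) = K_2, so x = (K_1 − K_2)/(3.28 − 2.89) = 3.95203/0.39 = 10.1 km.

10.1 km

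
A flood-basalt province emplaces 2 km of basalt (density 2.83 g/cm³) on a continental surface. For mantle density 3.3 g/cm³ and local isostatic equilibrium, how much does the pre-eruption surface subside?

Subaerial loading: s = t ρ_load / ρ_m.
s = 2 km × 2.83/3.3 = 1.72 km.

1.72 km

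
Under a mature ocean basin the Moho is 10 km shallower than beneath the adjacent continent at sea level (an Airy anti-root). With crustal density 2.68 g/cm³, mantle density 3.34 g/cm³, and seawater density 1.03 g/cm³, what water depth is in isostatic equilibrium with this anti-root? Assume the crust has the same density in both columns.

4 km

Replacing a thickness d of crust by seawater at the top must be balanced by replacing crust with mantle at the base: d (ρ_c − ρ_w) = a (ρ_m − ρ_c).
d = a (ρ_m − ρ_c)/(ρ_c − ρ_w) = 10 km × 0.66/1.65 = 4 km.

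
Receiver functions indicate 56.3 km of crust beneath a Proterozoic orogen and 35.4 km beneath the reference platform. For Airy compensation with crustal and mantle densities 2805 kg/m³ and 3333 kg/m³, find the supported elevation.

3.31 km

Excess crust Δ = 56.3 km − 35.4 km = 20.9 km, split between elevation h and root r with h + r = Δ.
Airy balance ρ_c h = (ρ_m − ρ_c) r gives r = h ρ_c/(ρ_m − ρ_c), so h (1 + ρ_c/(ρ_m − ρ_c)) = Δ, i.e. h = Δ (ρ_m − ρ_c)/ρ_m.
h = 20.9 km × 528/3333 = 3.31 km.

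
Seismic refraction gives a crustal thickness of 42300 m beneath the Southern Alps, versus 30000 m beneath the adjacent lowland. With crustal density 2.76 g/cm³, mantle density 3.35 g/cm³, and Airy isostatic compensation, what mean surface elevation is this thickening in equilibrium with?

Excess crust Δ = 42300 m − 30000 m = 12300 m, split between elevation h and root r with h + r = Δ.
Airy balance ρ_c h = (ρ_m − ρ_c) r gives r = h ρ_c/(ρ_m − ρ_c), so h (1 + ρ_c/(ρ_m − ρ_c)) = Δ, i.e. h = Δ (ρ_m − ρ_c)/ρ_m.
h = 12300 m × 0.59/3.35 = 2170 m.

2170 m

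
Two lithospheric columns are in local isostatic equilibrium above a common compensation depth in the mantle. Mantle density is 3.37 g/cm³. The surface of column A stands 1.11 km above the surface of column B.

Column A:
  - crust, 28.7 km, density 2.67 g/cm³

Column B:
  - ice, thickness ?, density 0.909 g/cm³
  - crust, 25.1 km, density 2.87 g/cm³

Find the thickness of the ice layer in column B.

1.54 km

Take the compensation level at the base of the deeper column (depth z_c below the surface of column A) and equate Σ ρ_i t_i down to z_c; mantle fills any gap and the z_c terms cancel.
Column A: 28.7×2.67 + (z_c − 28.7)×3.37
Column B: 1.11×0 + x×0.909 + 25.1×2.87 + (z_c − 1.11 − 25.1 − x)×3.37
The z_c×3.37 term appears on both sides and cancels. Collect the known terms of each column as K = Σ(ρt)_known − 3.37 × (depth of known layers): K_A = 76.629 − 3.37×28.7 = −20.09; K_B = 72.037 − 3.37×(1.11 + 25.1) = −16.2907.
Balance: K_A = K_B − x×(3.37 − 0.909), so x = (K_B − K_A)/(3.37 − 0.909) = 3.7993/2.461 = 1.54 km.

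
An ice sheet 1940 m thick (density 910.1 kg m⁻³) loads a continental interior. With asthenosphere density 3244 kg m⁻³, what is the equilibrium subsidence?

In Airy isostatic equilibrium: the ice load ρ_ice t is balanced by mantle displaced below, ρ_m s.
s = t ρ_ice / ρ_m = 1940 m × 910.1/3244 = 544 m.

544 m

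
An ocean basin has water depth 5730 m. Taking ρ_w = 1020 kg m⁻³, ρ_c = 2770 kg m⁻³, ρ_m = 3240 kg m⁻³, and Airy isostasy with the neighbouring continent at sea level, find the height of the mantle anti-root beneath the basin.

21300 m

For local isostatic compensation: replacing crust with seawater at the top is compensated by replacing crust with mantle at the base: d (ρ_c − ρ_w) = a (ρ_m − ρ_c).
a = d (ρ_c − ρ_w)/(ρ_m − ρ_c) = 5730 m × 1750/470 = 21300 m.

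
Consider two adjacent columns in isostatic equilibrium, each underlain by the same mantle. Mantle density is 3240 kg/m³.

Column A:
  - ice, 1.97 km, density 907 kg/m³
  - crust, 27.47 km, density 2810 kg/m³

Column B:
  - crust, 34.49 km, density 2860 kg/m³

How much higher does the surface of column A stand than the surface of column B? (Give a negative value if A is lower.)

1.02 km

For any compensation level in the mantle, the mantle terms cancel and isostasy reduces to e = (Σt_A − Σt_B) − (Σ(ρt)_A − Σ(ρt)_B) / ρ_m.
Σt_A = 29.44 km; Σt_B = 34.49 km; Σ(ρt)_A = 78977.49; Σ(ρt)_B = 98641.4 (in km·kg/m³).
e = (29.44 − 34.49) − (78977.49 − 98641.4) / 3240 = 1.02 km.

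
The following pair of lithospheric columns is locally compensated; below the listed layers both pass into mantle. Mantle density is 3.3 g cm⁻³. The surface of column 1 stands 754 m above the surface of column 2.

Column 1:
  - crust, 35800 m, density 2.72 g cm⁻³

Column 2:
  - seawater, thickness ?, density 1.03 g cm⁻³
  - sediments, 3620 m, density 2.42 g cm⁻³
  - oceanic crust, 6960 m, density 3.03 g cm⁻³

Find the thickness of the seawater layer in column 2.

Take the compensation level at the base of the deeper column (depth z_c below the surface of column 1) and equate Σ ρ_i t_i down to z_c; mantle fills any gap and the z_c terms cancel.
Column 1: 35800×2.72 + (z_c − 35800)×3.3
Column 2: 754×0 + x×1.03 + 3620×2.42 + 6960×3.03 + (z_c − 754 − 10580 − x)×3.3
The z_c×3.3 term appears on both sides and cancels. Collect the known terms of each column as K = Σ(ρt)_known − 3.3 × (depth of known layers): K_1 = 97376 − 3.3×35800 = −20764; K_2 = 29849.2 − 3.3×(754 + 10580) = −7553.
Balance: K_1 = K_2 − x×(3.3 − 1.03), so x = (K_2 − K_1)/(3.3 − 1.03) = 13211/2.27 = 5820 m.

5820 m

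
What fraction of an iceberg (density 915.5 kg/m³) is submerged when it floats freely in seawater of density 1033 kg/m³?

0.886

Submerged fraction = ρ_obj/ρ_fluid = 915.5/1033 = 0.886.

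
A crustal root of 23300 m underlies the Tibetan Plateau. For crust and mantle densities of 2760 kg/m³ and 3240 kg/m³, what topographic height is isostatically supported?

4050 m

For local isostatic compensation: ρ_c h = (ρ_m − ρ_c) r.
h = r (ρ_m − ρ_c) / ρ_c = 23300 m × (3240 − 2760) / 2760 = 4050 m.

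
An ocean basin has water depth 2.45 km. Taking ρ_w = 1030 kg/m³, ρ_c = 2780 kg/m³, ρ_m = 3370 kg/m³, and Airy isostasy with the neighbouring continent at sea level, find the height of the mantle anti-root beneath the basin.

7.27 km

In Airy isostatic equilibrium: replacing crust with seawater at the top is compensated by replacing crust with mantle at the base: d (ρ_c − ρ_w) = a (ρ_m − ρ_c).
a = d (ρ_c − ρ_w)/(ρ_m − ρ_c) = 2.45 km × 1750/590 = 7.27 km.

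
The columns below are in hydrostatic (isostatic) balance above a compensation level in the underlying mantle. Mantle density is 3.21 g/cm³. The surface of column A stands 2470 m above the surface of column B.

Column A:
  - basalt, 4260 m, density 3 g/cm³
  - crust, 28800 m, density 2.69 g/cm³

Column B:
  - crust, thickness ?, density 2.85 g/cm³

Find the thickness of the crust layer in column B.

22100 m

Take the compensation level at the base of the deeper column (depth z_c below the surface of column A) and equate Σ ρ_i t_i down to z_c; mantle fills any gap and the z_c terms cancel.
Column A: 4260×3 + 28800×2.69 + (z_c − 33060)×3.21
Column B: 2470×0 + x×2.85 + (z_c − 2470 − 0 − x)×3.21
The z_c×3.21 term appears on both sides and cancels. Collect the known terms of each column as K = Σ(ρt)_known − 3.21 × (depth of known layers): K_A = 90252 − 3.21×33060 = −15870.6; K_B = 0 − 3.21×(2470 + 0) = −7928.7.
Balance: K_A = K_B − x×(3.21 − 2.85), so x = (K_B − K_A)/(3.21 − 2.85) = 7941.9/0.36 = 22100 m.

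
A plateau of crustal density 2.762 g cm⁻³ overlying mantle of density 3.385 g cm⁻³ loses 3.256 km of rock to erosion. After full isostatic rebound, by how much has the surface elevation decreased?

Rebound u = e ρ_c/ρ_m = 3.256 km × 2.762/3.385 = 2.657 km.
Net surface drop = e − u = 3.256 km − 2.657 km = e (ρ_m − ρ_c)/ρ_m = 0.599 km.

0.599 km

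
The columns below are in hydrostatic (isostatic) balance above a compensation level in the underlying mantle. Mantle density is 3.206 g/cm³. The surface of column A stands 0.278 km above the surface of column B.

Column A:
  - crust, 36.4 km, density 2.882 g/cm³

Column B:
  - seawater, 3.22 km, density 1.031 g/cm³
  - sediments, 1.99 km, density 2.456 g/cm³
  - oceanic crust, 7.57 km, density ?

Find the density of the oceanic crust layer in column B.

Take the compensation level at the base of the deeper column (depth z_c below the surface of column A) and equate Σ ρ_i t_i down to z_c; mantle fills any gap and the z_c terms cancel.
Column A: 36.4×2.882 + (z_c − 36.4)×3.206
Column B: 0.278×0 + 3.22×1.031 + 1.99×2.456 + 7.57×ρ + (z_c − 0.278 − 12.78)×3.206
The z_c×3.206 term appears on both sides and cancels. Collect the known terms of each column as K = Σ(ρt)_known − 3.206 × (depth of known layers): K_A = 104.9048 − 3.206×36.4 = −11.7936; K_B = 8.20726 − 3.206×(0.278 + 12.78) = −33.656688.
Balance: K_A = K_B + 7.57×ρ, so ρ = (K_A − K_B)/7.57 = 21.8631/7.57 = 2.89 g/cm³.

2.89 g/cm³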